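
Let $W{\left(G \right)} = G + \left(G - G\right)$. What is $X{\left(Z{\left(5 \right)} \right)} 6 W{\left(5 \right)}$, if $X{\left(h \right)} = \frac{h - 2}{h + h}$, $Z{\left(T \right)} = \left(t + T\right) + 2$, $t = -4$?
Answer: $5$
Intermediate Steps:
$W{\left(G \right)} = G$ ($W{\left(G \right)} = G + 0 = G$)
$Z{\left(T \right)} = -2 + T$ ($Z{\left(T \right)} = \left(-4 + T\right) + 2 = -2 + T$)
$X{\left(h \right)} = \frac{-2 + h}{2 h}$
$X{\left(Z{\left(5 \right)} \right)} 6 W{\left(5 \right)} = \frac{-2 + \left(-2 + 5\right)}{2 \left(-2 + 5\right)} 6 \cdot 5 = \frac{-2 + 3}{2 \cdot 3} \cdot 6 \cdot 5 = \frac{1}{2} \cdot \frac{1}{3} \cdot 1 \cdot 6 \cdot 5 = \frac{1}{6} \cdot 6 \cdot 5 = 1 \cdot 5 = 5$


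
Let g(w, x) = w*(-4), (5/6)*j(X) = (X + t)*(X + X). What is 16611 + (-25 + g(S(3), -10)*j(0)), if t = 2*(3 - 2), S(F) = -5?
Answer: 16586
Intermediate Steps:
t = 2 (t = 2*1 = 2)
j(X) = 12*X*(2 + X)/5 (j(X) = 6*((X + 2)*(X + X))/5 = 6*((2 + X)*(2*X))/5 = 6*(2*X*(2 + X))/5 = 12*X*(2 + X)/5)
g(w, x) = -4*w
16611 + (-25 + g(S(3), -10)*j(0)) = 16611 + (-25 + (-4*(-5))*((12/5)*0*(2 + 0))) = 16611 + (-25 + 20*((12/5)*0*2)) = 16611 + (-25 + 20*0) = 16611 + (-25 + 0) = 16611 - 25 = 16586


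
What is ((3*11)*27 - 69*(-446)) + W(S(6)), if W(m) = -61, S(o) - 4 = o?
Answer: 31604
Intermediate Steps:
S(o) = 4 + o
((3*11)*27 - 69*(-446)) + W(S(6)) = ((3*11)*27 - 69*(-446)) - 61 = (33*27 + 30774) - 61 = (891 + 30774) - 61 = 31665 - 61 = 31604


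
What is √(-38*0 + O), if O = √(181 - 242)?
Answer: 61^(¼)*√I ≈ 1.9761 + 1.9761*I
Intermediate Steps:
O = I*√61 (O = √(-61) = I*√61 ≈ 7.8102*I)
√(-38*0 + O) = √(-38*0 + I*√61) = √(0 + I*√61) = √(I*√61) = 61^(¼)*√I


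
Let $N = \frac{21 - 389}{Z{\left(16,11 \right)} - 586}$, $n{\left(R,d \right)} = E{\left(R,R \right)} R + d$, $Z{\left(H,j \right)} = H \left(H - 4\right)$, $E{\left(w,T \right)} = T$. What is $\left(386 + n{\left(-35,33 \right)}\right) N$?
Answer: $\frac{302496}{197} \approx 1535.5$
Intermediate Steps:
$Z{\left(H,j \right)} = H \left(-4 + H\right)$
$n{\left(R,d \right)} = d + R^{2}$ ($n{\left(R,d \right)} = R R + d = R^{2} + d = d + R^{2}$)
$N = \frac{184}{197}$ ($N = \frac{21 - 389}{16 \left(-4 + 16\right) - 586} = - \frac{368}{16 \cdot 12 - 586} = - \frac{368}{192 - 586} = - \frac{368}{-394} = \left(-368\right) \left(- \frac{1}{394}\right) = \frac{184}{197} \approx 0.93401$)
$\left(386 + n{\left(-35,33 \right)}\right) N = \left(386 + \left(33 + \left(-35\right)^{2}\right)\right) \frac{184}{197} = \left(386 + \left(33 + 1225\right)\right) \frac{184}{197} = \left(386 + 1258\right) \frac{184}{197} = 1644 \cdot \frac{184}{197} = \frac{302496}{197}$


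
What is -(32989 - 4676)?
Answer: -28313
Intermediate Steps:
-(32989 - 4676) = -1*28313 = -28313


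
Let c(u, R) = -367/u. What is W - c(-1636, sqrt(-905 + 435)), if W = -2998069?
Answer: -4904841251/1636 ≈ -2.9981e+6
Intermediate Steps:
W - c(-1636, sqrt(-905 + 435)) = -2998069 - (-367)/(-1636) = -2998069 - (-367)*(-1)/1636 = -2998069 - 1*367/1636 = -2998069 - 367/1636 = -4904841251/1636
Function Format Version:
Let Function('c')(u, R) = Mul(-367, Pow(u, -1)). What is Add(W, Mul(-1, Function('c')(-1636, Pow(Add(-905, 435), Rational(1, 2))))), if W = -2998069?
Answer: Rational(-4904841251, 1636) ≈ -2.9981e+6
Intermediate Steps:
Add(W, Mul(-1, Function('c')(-1636, Pow(Add(-905, 435), Rational(1, 2))))) = Add(-2998069, Mul(-1, Mul(-367, Pow(-1636, -1)))) = Add(-2998069, Mul(-1, Mul(-367, Rational(-1, 1636)))) = Add(-2998069, Mul(-1, Rational(367, 1636))) = Add(-2998069, Rational(-367, 1636)) = Rational(-4904841251, 1636)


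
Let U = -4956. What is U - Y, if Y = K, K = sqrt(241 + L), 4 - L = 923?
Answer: -4956 - I*sqrt(678) ≈ -4956.0 - 26.038*I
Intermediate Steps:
L = -919 (L = 4 - 1*923 = 4 - 923 = -919)
K = I*sqrt(678) (K = sqrt(241 - 919) = sqrt(-678) = I*sqrt(678) ≈ 26.038*I)
Y = I*sqrt(678) ≈ 26.038*I
U - Y = -4956 - I*sqrt(678)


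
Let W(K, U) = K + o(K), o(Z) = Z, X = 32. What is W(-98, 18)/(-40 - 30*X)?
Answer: 49/250 ≈ 0.19600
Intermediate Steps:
W(K, U) = 2*K (W(K, U) = K + K = 2*K)
W(-98, 18)/(-40 - 30*X) = (2*(-98))/(-40 - 30*32) = -196/(-40 - 960) = -196/(-1000) = -196*(-1/1000) = 49/250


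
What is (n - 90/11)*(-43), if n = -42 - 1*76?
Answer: 59684/11 ≈ 5425.8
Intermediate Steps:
n = -118 (n = -42 - 76 = -118)
(n - 90/11)*(-43) = (-118 - 90/11)*(-43) = -1388/11*(-43) = 59684/11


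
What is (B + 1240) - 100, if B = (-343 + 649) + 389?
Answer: 1835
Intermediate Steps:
B = 695 (B = 306 + 389 = 695)
(B + 1240) - 100 = (695 + 1240) - 100 = 1935 - 100 = 1835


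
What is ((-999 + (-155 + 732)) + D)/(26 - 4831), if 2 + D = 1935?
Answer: -1511/4805 ≈ -0.31446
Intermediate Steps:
D = 1933 (D = -2 + 1935 = 1933)
((-999 + (-155 + 732)) + D)/(26 - 4831) = ((-999 + (-155 + 732)) + 1933)/(26 - 4831) = ((-999 + 577) + 1933)/(-4805) = (-422 + 1933)*(-1/4805) = 1511*(-1/4805) = -1511/4805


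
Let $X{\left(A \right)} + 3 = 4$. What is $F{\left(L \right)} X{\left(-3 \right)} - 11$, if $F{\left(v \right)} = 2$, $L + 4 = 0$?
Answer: $-9$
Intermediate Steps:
$L = -4$ ($L = -4 + 0 = -4$)
$X{\left(A \right)} = 1$ ($X{\left(A \right)} = -3 + 4 = 1$)
$F{\left(L \right)} X{\left(-3 \right)} - 11 = 2 \cdot 1 - 11 = 2 - 11 = -9$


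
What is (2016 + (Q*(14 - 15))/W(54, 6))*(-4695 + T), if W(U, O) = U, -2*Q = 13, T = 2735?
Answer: -106693090/27 ≈ -3.9516e+6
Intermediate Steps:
Q = -13/2 (Q = -½*13 = -13/2 ≈ -6.5000)
(2016 + (Q*(14 - 15))/W(54, 6))*(-4695 + T) = (2016 - 13*(14 - 15)/2/54)*(-4695 + 2735) = (2016 - 13/2*(-1)*(1/54))*(-1960) = (2016 + (13/2)*(1/54))*(-1960) = (2016 + 13/108)*(-1960) = (217741/108)*(-1960) = -106693090/27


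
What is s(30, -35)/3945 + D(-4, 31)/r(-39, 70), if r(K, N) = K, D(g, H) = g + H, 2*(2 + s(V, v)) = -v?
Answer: -70607/102570 ≈ -0.68838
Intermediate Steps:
s(V, v) = -2 - v/2 (s(V, v) = -2 + (-v)/2 = -2 - v/2)
D(g, H) = H + g
s(30, -35)/3945 + D(-4, 31)/r(-39, 70) = (-2 - 1/2*(-35))/3945 + (31 - 4)/(-39) = (-2 + 35/2)*(1/3945) + 27*(-1/39) = (31/2)*(1/3945) - 9/13 = 31/7890 - 9/13 = -70607/102570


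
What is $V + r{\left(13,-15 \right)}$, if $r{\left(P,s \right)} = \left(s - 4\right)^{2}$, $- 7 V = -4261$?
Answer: $\frac{6788}{7} \approx 969.71$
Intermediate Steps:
$V = \frac{4261}{7}$ ($V = \left(- \frac{1}{7}\right) \left(-4261\right) = \frac{4261}{7} \approx 608.71$)
$r{\left(P,s \right)} = \left(-4 + s\right)^{2}$
$V + r{\left(13,-15 \right)} = \frac{4261}{7} + \left(-4 - 15\right)^{2} = \frac{4261}{7} + \left(-19\right)^{2} = \frac{4261}{7} + 361 = \frac{6788}{7}$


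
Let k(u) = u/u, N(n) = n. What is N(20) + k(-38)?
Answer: 21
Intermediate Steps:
k(u) = 1
N(20) + k(-38) = 20 + 1 = 21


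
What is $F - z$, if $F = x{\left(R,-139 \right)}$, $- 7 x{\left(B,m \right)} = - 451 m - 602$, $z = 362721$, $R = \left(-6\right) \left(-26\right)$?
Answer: $- \frac{2601134}{7} \approx -3.7159 \cdot 10^{5}$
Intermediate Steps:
$R = 156$
$x{\left(B,m \right)} = 86 + \frac{451 m}{7}$ ($x{\left(B,m \right)} = - \frac{- 451 m - 602}{7} = - \frac{-602 - 451 m}{7} = 86 + \frac{451 m}{7}$)
$F = - \frac{62087}{7}$ ($F = 86 + \frac{451}{7} \left(-139\right) = 86 - \frac{62689}{7} = - \frac{62087}{7} \approx -8869.6$)
$F - z = - \frac{62087}{7} - 362721 = - \frac{2601134}{7}$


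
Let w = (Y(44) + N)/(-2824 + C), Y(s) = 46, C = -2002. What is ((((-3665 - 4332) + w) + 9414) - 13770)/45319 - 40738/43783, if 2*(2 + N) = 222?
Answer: -11519943004511/9575757775802 ≈ -1.2030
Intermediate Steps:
N = 109 (N = -2 + (½)*222 = -2 + 111 = 109)
w = -155/4826 (w = (46 + 109)/(-2824 - 2002) = 155/(-4826) = 155*(-1/4826) = -155/4826 ≈ -0.032118)
((((-3665 - 4332) + w) + 9414) - 13770)/45319 - 40738/43783 = ((((-3665 - 4332) - 155/4826) + 9414) - 13770)/45319 - 40738/43783 = (((-7997 - 155/4826) + 9414) - 13770)*(1/45319) - 40738*1/43783 = ((-38593677/4826 + 9414) - 13770)*(1/45319) - 40738/43783 = (6838287/4826 - 13770)*(1/45319) - 40738/43783 = -59615733/4826*1/45319 - 40738/43783 = -59615733/218709494 - 40738/43783 = -11519943004511/9575757775802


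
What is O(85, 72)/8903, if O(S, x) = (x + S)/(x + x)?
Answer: 157/1282032 ≈ 0.00012246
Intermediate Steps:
O(S, x) = (S + x)/(2*x) (O(S, x) = (S + x)/((2*x)) = (S + x)*(1/(2*x)) = (S + x)/(2*x))
O(85, 72)/8903 = ((½)*(85 + 72)/72)/8903 = ((½)*(1/72)*157)*(1/8903) = (157/144)*(1/8903) = 157/1282032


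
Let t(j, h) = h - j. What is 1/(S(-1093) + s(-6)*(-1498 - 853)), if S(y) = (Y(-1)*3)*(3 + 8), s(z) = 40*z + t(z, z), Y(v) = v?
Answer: 1/564207 ≈ 1.7724e-6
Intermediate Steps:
s(z) = 40*z (s(z) = 40*z + (z - z) = 40*z + 0 = 40*z)
S(y) = -33 (S(y) = (-1*3)*(3 + 8) = -3*11 = -33)
1/(S(-1093) + s(-6)*(-1498 - 853)) = 1/(-33 + (40*(-6))*(-1498 - 853)) = 1/(-33 - 240*(-2351)) = 1/(-33 + 564240) = 1/564207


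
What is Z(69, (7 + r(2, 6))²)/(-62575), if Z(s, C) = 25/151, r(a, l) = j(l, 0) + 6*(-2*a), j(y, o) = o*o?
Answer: -1/377953 ≈ -2.6458e-6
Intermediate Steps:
j(y, o) = o²
r(a, l) = -12*a (r(a, l) = 0² + 6*(-2*a) = 0 - 12*a = -12*a)
Z(s, C) = 25/151 (Z(s, C) = 25*(1/151) = 25/151)
Z(69, (7 + r(2, 6))²)/(-62575) = (25/151)/(-62575) = (25/151)*(-1/62575) = -1/377953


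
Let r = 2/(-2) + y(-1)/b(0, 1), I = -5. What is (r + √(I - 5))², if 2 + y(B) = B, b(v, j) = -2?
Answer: -39/4 + I*√10 ≈ -9.75 + 3.1623*I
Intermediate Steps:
y(B) = -2 + B
r = ½ (r = 2/(-2) + (-2 - 1)/(-2) = 2*(-½) - 3*(-½) = -1 + 3/2 = ½ ≈ 0.50000)
(r + √(I - 5))² = (½ + √(-5 - 5))² = (½ + √(-10))² = (½ + I*√10)²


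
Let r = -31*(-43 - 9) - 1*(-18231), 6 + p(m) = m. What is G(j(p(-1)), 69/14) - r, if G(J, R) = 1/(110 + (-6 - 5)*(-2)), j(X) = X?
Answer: -2619275/132 ≈ -19843.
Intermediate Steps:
p(m) = -6 + m
G(J, R) = 1/132 (G(J, R) = 1/(110 - 11*(-2)) = 1/(110 + 22) = 1/132)
r = 19843 (r = -31*(-52) + 18231 = 1612 + 18231 = 19843)
G(j(p(-1)), 69/14) - r = 1/132 - 1*19843 = 1/132 - 19843 = -2619275/132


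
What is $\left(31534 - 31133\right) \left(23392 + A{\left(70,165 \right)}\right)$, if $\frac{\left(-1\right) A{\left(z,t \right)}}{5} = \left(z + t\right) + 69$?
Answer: $8770672$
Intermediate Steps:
$A{\left(z,t \right)} = -345 - 5 t - 5 z$ ($A{\left(z,t \right)} = - 5 \left(\left(z + t\right) + 69\right) = - 5 \left(\left(t + z\right) + 69\right) = - 5 \left(69 + t + z\right) = -345 - 5 t - 5 z$)
$\left(31534 - 31133\right) \left(23392 + A{\left(70,165 \right)}\right) = \left(31534 - 31133\right) \left(23392 - 1520\right) = 401 \left(23392 - 1520\right) = 401 \cdot 21872 = 8770672$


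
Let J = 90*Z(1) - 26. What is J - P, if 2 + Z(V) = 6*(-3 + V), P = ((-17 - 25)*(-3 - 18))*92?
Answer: -82430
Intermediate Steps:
P = 81144 (P = -42*(-21)*92 = 882*92 = 81144)
Z(V) = -20 + 6*V (Z(V) = -2 + 6*(-3 + V) = -2 + (-18 + 6*V) = -20 + 6*V)
J = -1286 (J = 90*(-20 + 6*1) - 26 = 90*(-20 + 6) - 26 = 90*(-14) - 26 = -1260 - 26 = -1286)
J - P = -1286 - 1*81144 = -1286 - 81144 = -82430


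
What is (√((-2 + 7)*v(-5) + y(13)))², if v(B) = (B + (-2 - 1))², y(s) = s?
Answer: 333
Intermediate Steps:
v(B) = (-3 + B)² (v(B) = (B - 3)² = (-3 + B)²)
(√((-2 + 7)*v(-5) + y(13)))² = (√((-2 + 7)*(-3 - 5)² + 13))² = (√(5*(-8)² + 13))² = (√(5*64 + 13))² = (√(320 + 13))² = (√333)² = (3*√37)² = 333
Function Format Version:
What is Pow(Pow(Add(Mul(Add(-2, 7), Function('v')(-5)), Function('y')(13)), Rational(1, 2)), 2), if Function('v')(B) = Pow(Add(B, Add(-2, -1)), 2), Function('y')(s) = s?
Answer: 333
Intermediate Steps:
Function('v')(B) = Pow(Add(-3, B), 2) (Function('v')(B) = Pow(Add(B, -3), 2) = Pow(Add(-3, B), 2))
Pow(Pow(Add(Mul(Add(-2, 7), Function('v')(-5)), Function('y')(13)), Rational(1, 2)), 2) = Pow(Pow(Add(Mul(Add(-2, 7), Pow(Add(-3, -5), 2)), 13), Rational(1, 2)), 2) = Pow(Pow(Add(Mul(5, Pow(-8, 2)), 13), Rational(1, 2)), 2) = Pow(Pow(Add(Mul(5, 64), 13), Rational(1, 2)), 2) = Pow(Pow(Add(320, 13), Rational(1, 2)), 2) = Pow(Pow(333, Rational(1, 2)), 2) = Pow(Mul(3, Pow(37, Rational(1, 2))), 2) = 333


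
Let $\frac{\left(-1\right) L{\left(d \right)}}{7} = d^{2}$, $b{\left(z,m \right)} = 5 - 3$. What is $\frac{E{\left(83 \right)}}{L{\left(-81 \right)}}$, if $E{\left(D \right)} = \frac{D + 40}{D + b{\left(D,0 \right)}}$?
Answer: $- \frac{41}{1301265} \approx -3.1508 \cdot 10^{-5}$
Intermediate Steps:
$b{\left(z,m \right)} = 2$ ($b{\left(z,m \right)} = 5 - 3 = 2$)
$L{\left(d \right)} = - 7 d^{2}$
$E{\left(D \right)} = \frac{40 + D}{2 + D}$ ($E{\left(D \right)} = \frac{D + 40}{D + 2} = \frac{40 + D}{2 + D}$)
$\frac{E{\left(83 \right)}}{L{\left(-81 \right)}} = \frac{\frac{1}{2 + 83} \left(40 + 83\right)}{\left(-7\right) \left(-81\right)^{2}} = \frac{\frac{1}{85} \cdot 123}{\left(-7\right) 6561} = \frac{\frac{1}{85} \cdot 123}{-45927} = \frac{123}{85} \left(- \frac{1}{45927}\right) = - \frac{41}{1301265}$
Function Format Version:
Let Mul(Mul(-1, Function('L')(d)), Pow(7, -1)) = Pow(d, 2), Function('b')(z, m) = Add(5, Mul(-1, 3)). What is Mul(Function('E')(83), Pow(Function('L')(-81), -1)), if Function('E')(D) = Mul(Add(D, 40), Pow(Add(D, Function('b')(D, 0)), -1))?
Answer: Rational(-41, 1301265) ≈ -3.1508e-5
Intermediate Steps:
Function('b')(z, m) = 2 (Function('b')(z, m) = Add(5, -3) = 2)
Function('L')(d) = Mul(-7, Pow(d, 2))
Function('E')(D) = Mul(Pow(Add(2, D), -1), Add(40, D)) (Function('E')(D) = Mul(Add(D, 40), Pow(Add(D, 2), -1)) = Mul(Add(40, D), Pow(Add(2, D), -1)) = Mul(Pow(Add(2, D), -1), Add(40, D)))
Mul(Function('E')(83), Pow(Function('L')(-81), -1)) = Mul(Mul(Pow(Add(2, 83), -1), Add(40, 83)), Pow(Mul(-7, Pow(-81, 2)), -1)) = Mul(Mul(Pow(85, -1), 123), Pow(Mul(-7, 6561), -1)) = Mul(Mul(Rational(1, 85), 123), Pow(-45927, -1)) = Mul(Rational(123, 85), Rational(-1, 45927)) = Rational(-41, 1301265)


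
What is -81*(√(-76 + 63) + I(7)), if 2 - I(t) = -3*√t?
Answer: -162 - 243*√7 - 81*I*√13 ≈ -804.92 - 292.05*I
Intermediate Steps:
I(t) = 2 + 3*√t (I(t) = 2 - (-3)*√t = 2 + 3*√t)
-81*(√(-76 + 63) + I(7)) = -81*(√(-76 + 63) + (2 + 3*√7)) = -81*(√(-13) + (2 + 3*√7)) = -81*(I*√13 + (2 + 3*√7)) = -81*(2 + 3*√7 + I*√13) = -162 - 243*√7 - 81*I*√13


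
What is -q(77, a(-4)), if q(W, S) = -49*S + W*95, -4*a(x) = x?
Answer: -7266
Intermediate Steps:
a(x) = -x/4
q(W, S) = -49*S + 95*W
-q(77, a(-4)) = -(-(-49)*(-4)/4 + 95*77) = -(-49*1 + 7315) = -(-49 + 7315) = -1*7266 = -7266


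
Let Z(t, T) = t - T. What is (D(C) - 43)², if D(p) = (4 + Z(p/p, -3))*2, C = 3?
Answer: 729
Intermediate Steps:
D(p) = 16 (D(p) = (4 + (p/p - 1*(-3)))*2 = (4 + (1 + 3))*2 = (4 + 4)*2 = 8*2 = 16)
(D(C) - 43)² = (16 - 43)² = (-27)² = 729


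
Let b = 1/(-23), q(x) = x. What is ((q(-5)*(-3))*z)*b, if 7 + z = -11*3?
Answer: 600/23 ≈ 26.087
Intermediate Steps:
z = -40 (z = -7 - 11*3 = -7 - 33 = -40)
b = -1/23 ≈ -0.043478
((q(-5)*(-3))*z)*b = (-5*(-3)*(-40))*(-1/23) = (15*(-40))*(-1/23) = -600*(-1/23) = 600/23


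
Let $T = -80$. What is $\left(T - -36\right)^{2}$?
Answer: $1936$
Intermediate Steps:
$\left(T - -36\right)^{2} = \left(-80 - -36\right)^{2} = \left(-80 + 36\right)^{2} = \left(-44\right)^{2} = 1936$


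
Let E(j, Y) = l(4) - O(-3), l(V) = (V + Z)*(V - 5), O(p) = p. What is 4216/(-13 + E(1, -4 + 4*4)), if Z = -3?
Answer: -4216/11 ≈ -383.27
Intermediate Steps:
l(V) = (-5 + V)*(-3 + V) (l(V) = (V - 3)*(V - 5) = (-3 + V)*(-5 + V) = (-5 + V)*(-3 + V))
E(j, Y) = 2 (E(j, Y) = (15 + 4² - 8*4) - 1*(-3) = (15 + 16 - 32) + 3 = -1 + 3 = 2)
4216/(-13 + E(1, -4 + 4*4)) = 4216/(-13 + 2) = 4216/(-11) = 4216*(-1/11) = -4216/11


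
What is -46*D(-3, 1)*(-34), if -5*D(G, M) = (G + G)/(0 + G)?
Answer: -3128/5 ≈ -625.60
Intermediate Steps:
D(G, M) = -⅖ (D(G, M) = -(G + G)/(5*(0 + G)) = -2*G/(5*G) = -⅕*2 = -⅖)
-46*D(-3, 1)*(-34) = -46*(-⅖)*(-34) = (92/5)*(-34) = -3128/5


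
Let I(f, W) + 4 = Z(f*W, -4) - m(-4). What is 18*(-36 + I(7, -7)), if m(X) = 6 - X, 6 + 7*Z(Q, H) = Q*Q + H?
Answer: 36738/7 ≈ 5248.3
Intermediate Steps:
Z(Q, H) = -6/7 + H/7 + Q²/7 (Z(Q, H) = -6/7 + (Q*Q + H)/7 = -6/7 + (Q² + H)/7 = -6/7 + (H + Q²)/7 = -6/7 + (H/7 + Q²/7) = -6/7 + H/7 + Q²/7)
I(f, W) = -108/7 + W²*f²/7 (I(f, W) = -4 + ((-6/7 + (⅐)*(-4) + (f*W)²/7) - (6 - 1*(-4))) = -4 + ((-6/7 - 4/7 + (W*f)²/7) - (6 + 4)) = -4 + ((-6/7 - 4/7 + (W²*f²)/7) - 1*10) = -4 + ((-6/7 - 4/7 + W²*f²/7) - 10) = -4 + ((-10/7 + W²*f²/7) - 10) = -4 + (-80/7 + W²*f²/7) = -108/7 + W²*f²/7)
18*(-36 + I(7, -7)) = 18*(-36 + (-108/7 + (⅐)*(-7)²*7²)) = 18*(-36 + (-108/7 + (⅐)*49*49)) = 18*(-36 + (-108/7 + 343)) = 18*(-36 + 2293/7) = 18*(2041/7) = 36738/7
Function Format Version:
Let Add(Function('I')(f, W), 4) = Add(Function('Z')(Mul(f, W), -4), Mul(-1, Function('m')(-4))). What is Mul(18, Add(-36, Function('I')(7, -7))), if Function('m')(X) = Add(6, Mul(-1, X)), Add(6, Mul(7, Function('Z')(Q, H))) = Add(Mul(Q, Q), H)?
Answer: Rational(36738, 7) ≈ 5248.3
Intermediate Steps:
Function('Z')(Q, H) = Add(Rational(-6, 7), Mul(Rational(1, 7), H), Mul(Rational(1, 7), Pow(Q, 2))) (Function('Z')(Q, H) = Add(Rational(-6, 7), Mul(Rational(1, 7), Add(Mul(Q, Q), H))) = Add(Rational(-6, 7), Mul(Rational(1, 7), Add(Pow(Q, 2), H))) = Add(Rational(-6, 7), Mul(Rational(1, 7), Add(H, Pow(Q, 2)))) = Add(Rational(-6, 7), Add(Mul(Rational(1, 7), H), Mul(Rational(1, 7), Pow(Q, 2)))) = Add(Rational(-6, 7), Mul(Rational(1, 7), H), Mul(Rational(1, 7), Pow(Q, 2))))
Function('I')(f, W) = Add(Rational(-108, 7), Mul(Rational(1, 7), Pow(W, 2), Pow(f, 2))) (Function('I')(f, W) = Add(-4, Add(Add(Rational(-6, 7), Mul(Rational(1, 7), -4), Mul(Rational(1, 7), Pow(Mul(f, W), 2))), Mul(-1, Add(6, Mul(-1, -4))))) = Add(-4, Add(Add(Rational(-6, 7), Rational(-4, 7), Mul(Rational(1, 7), Pow(Mul(W, f), 2))), Mul(-1, Add(6, 4)))) = Add(-4, Add(Add(Rational(-6, 7), Rational(-4, 7), Mul(Rational(1, 7), Mul(Pow(W, 2), Pow(f, 2)))), Mul(-1, 10))) = Add(-4, Add(Add(Rational(-6, 7), Rational(-4, 7), Mul(Rational(1, 7), Pow(W, 2), Pow(f, 2))), -10)) = Add(-4, Add(Add(Rational(-10, 7), Mul(Rational(1, 7), Pow(W, 2), Pow(f, 2))), -10)) = Add(-4, Add(Rational(-80, 7), Mul(Rational(1, 7), Pow(W, 2), Pow(f, 2)))) = Add(Rational(-108, 7), Mul(Rational(1, 7), Pow(W, 2), Pow(f, 2))))
Mul(18, Add(-36, Function('I')(7, -7))) = Mul(18, Add(-36, Add(Rational(-108, 7), Mul(Rational(1, 7), Pow(-7, 2), Pow(7, 2))))) = Mul(18, Add(-36, Add(Rational(-108, 7), Mul(Rational(1, 7), 49, 49)))) = Mul(18, Add(-36, Add(Rational(-108, 7), 343))) = Mul(18, Add(-36, Rational(2293, 7))) = Mul(18, Rational(2041, 7)) = Rational(36738, 7)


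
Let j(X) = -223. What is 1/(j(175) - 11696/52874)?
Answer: -26437/5901299 ≈ -0.0044799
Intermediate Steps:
1/(j(175) - 11696/52874) = 1/(-223 - 11696/52874) = 1/(-223 - 11696*1/52874) = 1/(-223 - 5848/26437) = 1/(-5901299/26437) = -26437/5901299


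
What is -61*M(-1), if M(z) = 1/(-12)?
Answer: 61/12 ≈ 5.0833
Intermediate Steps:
M(z) = -1/12
-61*M(-1) = -61*(-1/12) = 61/12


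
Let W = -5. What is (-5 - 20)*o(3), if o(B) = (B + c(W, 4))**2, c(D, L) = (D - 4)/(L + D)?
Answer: -3600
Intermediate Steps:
c(D, L) = (-4 + D)/(D + L)
o(B) = (9 + B)**2 (o(B) = (B + (-4 - 5)/(-5 + 4))**2 = (B - 9/(-1))**2 = (B - 1*(-9))**2 = (B + 9)**2 = (9 + B)**2)
(-5 - 20)*o(3) = (-5 - 20)*(9 + 3)**2 = -25*12**2 = -25*144 = -3600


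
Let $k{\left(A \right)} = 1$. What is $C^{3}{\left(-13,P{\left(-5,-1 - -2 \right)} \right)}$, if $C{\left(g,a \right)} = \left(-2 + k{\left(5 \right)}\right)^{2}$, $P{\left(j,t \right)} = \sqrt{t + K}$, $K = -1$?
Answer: $1$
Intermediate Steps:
$P{\left(j,t \right)} = \sqrt{-1 + t}$ ($P{\left(j,t \right)} = \sqrt{t - 1} = \sqrt{-1 + t}$)
$C{\left(g,a \right)} = 1$ ($C{\left(g,a \right)} = \left(-2 + 1\right)^{2} = \left(-1\right)^{2} = 1$)
$C^{3}{\left(-13,P{\left(-5,-1 - -2 \right)} \right)} = 1^{3} = 1$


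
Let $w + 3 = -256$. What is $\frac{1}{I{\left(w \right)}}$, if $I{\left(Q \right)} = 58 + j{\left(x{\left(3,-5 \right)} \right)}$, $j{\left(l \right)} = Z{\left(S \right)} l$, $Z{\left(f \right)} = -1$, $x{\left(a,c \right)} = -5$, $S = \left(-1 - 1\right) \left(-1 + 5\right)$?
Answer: $\frac{1}{63} \approx 0.015873$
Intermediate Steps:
$w = -259$ ($w = -3 - 256 = -259$)
$S = -8$ ($S = \left(-2\right) 4 = -8$)
$j{\left(l \right)} = - l$
$I{\left(Q \right)} = 63$ ($I{\left(Q \right)} = 58 - -5 = 58 + 5 = 63$)
$\frac{1}{I{\left(w \right)}} = \frac{1}{63}$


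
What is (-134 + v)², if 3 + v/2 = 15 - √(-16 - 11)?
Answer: 11992 + 1320*I*√3 ≈ 11992.0 + 2286.3*I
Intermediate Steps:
v = 24 - 6*I*√3 (v = -6 + 2*(15 - √(-16 - 11)) = -6 + 2*(15 - √(-27)) = -6 + 2*(15 - 3*I*√3) = -6 + (30 - 6*I*√3) = 24 - 6*I*√3 ≈ 24.0 - 10.392*I)
(-134 + v)² = (-134 + (24 - 6*I*√3))² = (-110 - 6*I*√3)²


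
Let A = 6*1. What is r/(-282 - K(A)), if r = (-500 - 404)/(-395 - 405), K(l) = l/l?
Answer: -113/28300 ≈ -0.0039929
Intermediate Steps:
A = 6
K(l) = 1
r = 113/100 (r = -904/(-800) = -904*(-1/800) = 113/100 ≈ 1.1300)
r/(-282 - K(A)) = 113/(100*(-282 - 1*1)) = 113/(100*(-282 - 1)) = (113/100)/(-283) = (113/100)*(-1/283) = -113/28300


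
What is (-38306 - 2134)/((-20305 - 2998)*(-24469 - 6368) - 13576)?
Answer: -8088/143716207 ≈ -5.6278e-5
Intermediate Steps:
(-38306 - 2134)/((-20305 - 2998)*(-24469 - 6368) - 13576) = -40440/(-23303*(-30837) - 13576) = -40440/(718594611 - 13576) = -40440/718581035 = -40440*1/718581035 = -8088/143716207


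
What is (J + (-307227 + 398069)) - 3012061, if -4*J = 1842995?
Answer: -13527871/4 ≈ -3.3820e+6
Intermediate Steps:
J = -1842995/4 (J = -1/4*1842995 = -1842995/4 ≈ -4.6075e+5)
(J + (-307227 + 398069)) - 3012061 = (-1842995/4 + (-307227 + 398069)) - 3012061 = (-1842995/4 + 90842) - 3012061 = -1479627/4 - 3012061 = -13527871/4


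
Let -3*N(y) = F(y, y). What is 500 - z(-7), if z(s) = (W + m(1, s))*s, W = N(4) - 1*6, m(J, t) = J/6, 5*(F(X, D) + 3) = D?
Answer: 4643/10 ≈ 464.30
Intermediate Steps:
F(X, D) = -3 + D/5
m(J, t) = J/6 (m(J, t) = J*(⅙) = J/6)
N(y) = 1 - y/15 (N(y) = -(-3 + y/5)/3 = 1 - y/15)
W = -79/15 (W = (1 - 1/15*4) - 1*6 = (1 - 4/15) - 6 = 11/15 - 6 = -79/15 ≈ -5.2667)
z(s) = -51*s/10 (z(s) = (-79/15 + (⅙)*1)*s = (-79/15 + ⅙)*s = -51*s/10)
500 - z(-7) = 500 - (-51)*(-7)/10 = 500 - 1*357/10 = 500 - 357/10 = 4643/10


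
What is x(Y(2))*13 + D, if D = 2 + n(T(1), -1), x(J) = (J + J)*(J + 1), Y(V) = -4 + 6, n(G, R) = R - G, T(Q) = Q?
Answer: 156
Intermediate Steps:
Y(V) = 2
x(J) = 2*J*(1 + J) (x(J) = (2*J)*(1 + J) = 2*J*(1 + J))
D = 0 (D = 2 + (-1 - 1*1) = 2 + (-1 - 1) = 2 - 2 = 0)
x(Y(2))*13 + D = (2*2*(1 + 2))*13 + 0 = (2*2*3)*13 + 0 = 12*13 + 0 = 156 + 0 = 156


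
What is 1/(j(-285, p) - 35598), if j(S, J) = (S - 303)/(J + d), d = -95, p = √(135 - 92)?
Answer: -13320224/474090494013 - 49*√43/948180988026 ≈ -2.8097e-5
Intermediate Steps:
p = √43 ≈ 6.5574
j(S, J) = (-303 + S)/(-95 + J) (j(S, J) = (S - 303)/(J - 95) = (-303 + S)/(-95 + J))
1/(j(-285, p) - 35598) = 1/((-303 - 285)/(-95 + √43) - 35598) = 1/(-588/(-95 + √43) - 35598) = 1/(-35598 - 588/(-95 + √43))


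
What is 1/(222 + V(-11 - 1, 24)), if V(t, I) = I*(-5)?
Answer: 1/102 ≈ 0.0098039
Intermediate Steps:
V(t, I) = -5*I
1/(222 + V(-11 - 1, 24)) = 1/(222 - 5*24) = 1/(222 - 120) = 1/102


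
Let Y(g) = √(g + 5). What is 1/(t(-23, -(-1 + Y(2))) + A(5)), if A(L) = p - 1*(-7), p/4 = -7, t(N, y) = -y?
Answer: -22/477 - √7/477 ≈ -0.051668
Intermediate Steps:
Y(g) = √(5 + g)
p = -28 (p = 4*(-7) = -28)
A(L) = -21 (A(L) = -28 - 1*(-7) = -28 + 7 = -21)
1/(t(-23, -(-1 + Y(2))) + A(5)) = 1/(-(-1)*(-1 + √(5 + 2)) - 21) = 1/(-(-1)*(-1 + √7) - 21) = 1/(-(1 - √7) - 21) = 1/((-1 + √7) - 21) = 1/(-22 + √7)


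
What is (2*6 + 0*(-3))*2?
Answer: 24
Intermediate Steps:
(2*6 + 0*(-3))*2 = (12 + 0)*2 = 12*2 = 24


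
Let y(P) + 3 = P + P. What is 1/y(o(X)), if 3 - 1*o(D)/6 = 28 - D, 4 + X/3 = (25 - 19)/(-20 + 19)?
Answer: -1/663 ≈ -0.0015083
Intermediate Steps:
X = -30 (X = -12 + 3*((25 - 19)/(-20 + 19)) = -12 + 3*(6/(-1)) = -12 + 3*(6*(-1)) = -12 + 3*(-6) = -12 - 18 = -30)
o(D) = -150 + 6*D (o(D) = 18 - 6*(28 - D) = 18 + (-168 + 6*D) = -150 + 6*D)
y(P) = -3 + 2*P (y(P) = -3 + (P + P) = -3 + 2*P)
1/y(o(X)) = 1/(-3 + 2*(-150 + 6*(-30))) = 1/(-3 + 2*(-150 - 180)) = 1/(-3 + 2*(-330)) = 1/(-3 - 660) = 1/(-663) = -1/663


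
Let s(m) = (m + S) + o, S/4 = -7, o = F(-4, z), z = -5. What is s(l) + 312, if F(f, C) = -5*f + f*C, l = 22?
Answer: 346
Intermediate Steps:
F(f, C) = -5*f + C*f
o = 40 (o = -4*(-5 - 5) = -4*(-10) = 40)
S = -28 (S = 4*(-7) = -28)
s(m) = 12 + m (s(m) = (m - 28) + 40 = (-28 + m) + 40 = 12 + m)
s(l) + 312 = (12 + 22) + 312 = 34 + 312 = 346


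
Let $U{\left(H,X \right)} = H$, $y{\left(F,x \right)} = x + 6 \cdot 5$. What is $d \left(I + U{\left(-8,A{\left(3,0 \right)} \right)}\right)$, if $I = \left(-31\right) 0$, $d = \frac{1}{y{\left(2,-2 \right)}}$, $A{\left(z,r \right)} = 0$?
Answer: $- \frac{2}{7} \approx -0.28571$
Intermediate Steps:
$y{\left(F,x \right)} = 30 + x$ ($y{\left(F,x \right)} = x + 30 = 30 + x$)
$d = \frac{1}{28}$ ($d = \frac{1}{30 - 2} = \frac{1}{28} \approx 0.035714$)
$I = 0$
$d \left(I + U{\left(-8,A{\left(3,0 \right)} \right)}\right) = \frac{0 - 8}{28} = \frac{1}{28} \left(-8\right) = - \frac{2}{7}$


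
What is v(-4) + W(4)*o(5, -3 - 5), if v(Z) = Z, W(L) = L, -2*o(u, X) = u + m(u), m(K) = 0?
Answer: -14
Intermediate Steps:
o(u, X) = -u/2 (o(u, X) = -(u + 0)/2 = -u/2)
v(-4) + W(4)*o(5, -3 - 5) = -4 + 4*(-½*5) = -4 + 4*(-5/2) = -4 - 10 = -14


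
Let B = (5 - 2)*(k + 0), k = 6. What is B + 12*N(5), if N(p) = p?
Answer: 78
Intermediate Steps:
B = 18 (B = (5 - 2)*(6 + 0) = 3*6 = 18)
B + 12*N(5) = 18 + 12*5 = 18 + 60 = 78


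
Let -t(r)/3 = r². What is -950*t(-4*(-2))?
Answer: 182400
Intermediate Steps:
t(r) = -3*r²
-950*t(-4*(-2)) = -(-2850)*(-4*(-2))² = -(-2850)*8² = -(-2850)*64 = -950*(-192) = 182400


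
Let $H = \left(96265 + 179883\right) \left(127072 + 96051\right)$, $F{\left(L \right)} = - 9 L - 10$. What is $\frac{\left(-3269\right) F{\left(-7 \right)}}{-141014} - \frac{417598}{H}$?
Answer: $\frac{1334395750683757}{1086071676043357} \approx 1.2286$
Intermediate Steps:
$F{\left(L \right)} = -10 - 9 L$
$H = 61614970204$ ($H = 276148 \cdot 223123 = 61614970204$)
$\frac{\left(-3269\right) F{\left(-7 \right)}}{-141014} - \frac{417598}{H} = \frac{\left(-3269\right) \left(-10 - -63\right)}{-141014} - \frac{417598}{61614970204} = - 3269 \left(-10 + 63\right) \left(- \frac{1}{141014}\right) - \frac{208799}{30807485102} = \left(-3269\right) 53 \left(- \frac{1}{141014}\right) - \frac{208799}{30807485102} = \left(-173257\right) \left(- \frac{1}{141014}\right) - \frac{208799}{30807485102} = \frac{173257}{141014} - \frac{208799}{30807485102} = \frac{1334395750683757}{1086071676043357}$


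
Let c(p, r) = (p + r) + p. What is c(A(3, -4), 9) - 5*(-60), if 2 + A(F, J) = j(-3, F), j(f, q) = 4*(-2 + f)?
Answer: 265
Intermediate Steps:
j(f, q) = -8 + 4*f
A(F, J) = -22 (A(F, J) = -2 + (-8 + 4*(-3)) = -2 + (-8 - 12) = -2 - 20 = -22)
c(p, r) = r + 2*p
c(A(3, -4), 9) - 5*(-60) = (9 + 2*(-22)) - 5*(-60) = (9 - 44) + 300 = -35 + 300 = 265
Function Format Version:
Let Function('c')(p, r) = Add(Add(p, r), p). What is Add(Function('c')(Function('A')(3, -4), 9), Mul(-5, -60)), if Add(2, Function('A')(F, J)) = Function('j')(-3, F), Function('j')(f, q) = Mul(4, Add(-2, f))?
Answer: 265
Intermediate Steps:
Function('j')(f, q) = Add(-8, Mul(4, f))
Function('A')(F, J) = -22 (Function('A')(F, J) = Add(-2, Add(-8, Mul(4, -3))) = Add(-2, Add(-8, -12)) = Add(-2, -20) = -22)
Function('c')(p, r) = Add(r, Mul(2, p))
Add(Function('c')(Function('A')(3, -4), 9), Mul(-5, -60)) = Add(Add(9, Mul(2, -22)), Mul(-5, -60)) = Add(Add(9, -44), 300) = Add(-35, 300) = 265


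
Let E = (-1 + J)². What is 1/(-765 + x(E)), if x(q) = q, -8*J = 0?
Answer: -1/764 ≈ -0.0013089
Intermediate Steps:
J = 0 (J = -⅛*0 = 0)
E = 1 (E = (-1 + 0)² = (-1)² = 1)
1/(-765 + x(E)) = 1/(-765 + 1) = 1/(-764) = -1/764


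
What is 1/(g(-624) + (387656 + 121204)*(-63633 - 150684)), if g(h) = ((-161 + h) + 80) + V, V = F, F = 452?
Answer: -1/109057348873 ≈ -9.1695e-12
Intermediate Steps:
V = 452
g(h) = 371 + h (g(h) = ((-161 + h) + 80) + 452 = (-81 + h) + 452 = 371 + h)
1/(g(-624) + (387656 + 121204)*(-63633 - 150684)) = 1/((371 - 624) + (387656 + 121204)*(-63633 - 150684)) = 1/(-253 + 508860*(-214317)) = 1/(-253 - 109057348620) = 1/(-109057348873) = -1/109057348873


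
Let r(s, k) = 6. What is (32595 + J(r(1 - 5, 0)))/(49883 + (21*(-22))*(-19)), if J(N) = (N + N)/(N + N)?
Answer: 32596/58661 ≈ 0.55567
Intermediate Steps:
J(N) = 1 (J(N) = (2*N)/((2*N)) = (2*N)*(1/(2*N)) = 1)
(32595 + J(r(1 - 5, 0)))/(49883 + (21*(-22))*(-19)) = (32595 + 1)/(49883 + (21*(-22))*(-19)) = 32596/(49883 - 462*(-19)) = 32596/(49883 + 8778) = 32596/58661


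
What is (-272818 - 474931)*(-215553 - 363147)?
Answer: 432722346300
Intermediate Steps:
(-272818 - 474931)*(-215553 - 363147) = -747749*(-578700) = 432722346300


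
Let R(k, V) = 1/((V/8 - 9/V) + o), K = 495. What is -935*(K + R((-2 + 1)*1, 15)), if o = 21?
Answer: -37492225/81 ≈ -4.6287e+5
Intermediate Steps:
R(k, V) = 1/(21 - 9/V + V/8) (R(k, V) = 1/((V/8 - 9/V) + 21) = 1/((-9/V + V/8) + 21) = 1/(21 - 9/V + V/8))
-935*(K + R((-2 + 1)*1, 15)) = -935*(495 + 8*15/(-72 + 15**2 + 168*15)) = -935*(495 + 8*15/(-72 + 225 + 2520)) = -935*(495 + 8*15/2673) = -935*(495 + 8*15*(1/2673)) = -935*(495 + 40/891) = -935*441085/891 = -37492225/81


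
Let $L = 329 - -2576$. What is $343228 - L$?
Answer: $340323$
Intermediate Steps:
$L = 2905$ ($L = 329 + 2576 = 2905$)
$343228 - L = 343228 - 2905 = 340323$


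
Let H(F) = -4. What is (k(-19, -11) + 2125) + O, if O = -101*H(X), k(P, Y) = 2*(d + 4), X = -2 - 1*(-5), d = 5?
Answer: 2547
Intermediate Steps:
X = 3 (X = -2 + 5 = 3)
k(P, Y) = 18 (k(P, Y) = 2*(5 + 4) = 2*9 = 18)
O = 404 (O = -101*(-4) = 404)
(k(-19, -11) + 2125) + O = (18 + 2125) + 404 = 2143 + 404 = 2547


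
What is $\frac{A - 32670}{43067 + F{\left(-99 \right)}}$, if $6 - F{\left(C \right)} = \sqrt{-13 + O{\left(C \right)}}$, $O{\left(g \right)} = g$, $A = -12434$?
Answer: $- \frac{1942764592}{1855283441} - \frac{180416 i \sqrt{7}}{1855283441} \approx -1.0472 - 0.00025728 i$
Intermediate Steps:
$F{\left(C \right)} = 6 - \sqrt{-13 + C}$
$\frac{A - 32670}{43067 + F{\left(-99 \right)}} = \frac{-12434 - 32670}{43067 + \left(6 - \sqrt{-13 - 99}\right)} = - \frac{45104}{43067 + \left(6 - \sqrt{-112}\right)} = - \frac{45104}{43067 + \left(6 - 4 i \sqrt{7}\right)} = - \frac{45104}{43073 - 4 i \sqrt{7}}$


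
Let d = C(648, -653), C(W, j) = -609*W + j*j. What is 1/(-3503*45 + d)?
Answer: -1/125858 ≈ -7.9455e-6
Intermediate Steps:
C(W, j) = j² - 609*W (C(W, j) = -609*W + j² = j² - 609*W)
d = 31777 (d = (-653)² - 609*648 = 426409 - 394632 = 31777)
1/(-3503*45 + d) = 1/(-3503*45 + 31777) = 1/(-157635 + 31777) = 1/(-125858) = -1/125858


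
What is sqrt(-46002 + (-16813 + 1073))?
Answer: I*sqrt(61742) ≈ 248.48*I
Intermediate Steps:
sqrt(-46002 + (-16813 + 1073)) = sqrt(-46002 - 15740) = sqrt(-61742) = I*sqrt(61742)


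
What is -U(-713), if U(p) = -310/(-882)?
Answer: -155/441 ≈ -0.35147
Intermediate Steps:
U(p) = 155/441 (U(p) = -310*(-1/882) = 155/441)
-U(-713) = -1*155/441 = -155/441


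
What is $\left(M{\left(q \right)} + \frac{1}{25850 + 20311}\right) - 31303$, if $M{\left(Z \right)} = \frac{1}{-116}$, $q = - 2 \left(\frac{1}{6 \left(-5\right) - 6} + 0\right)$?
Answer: $- \frac{167617468873}{5354676} \approx -31303.0$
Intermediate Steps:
$q = \frac{1}{18}$ ($q = - 2 \left(\frac{1}{-30 - 6} + 0\right) = - 2 \left(\frac{1}{-36} + 0\right) = - 2 \left(- \frac{1}{36} + 0\right) = \left(-2\right) \left(- \frac{1}{36}\right) = \frac{1}{18} \approx 0.055556$)
$M{\left(Z \right)} = - \frac{1}{116}$
$\left(M{\left(q \right)} + \frac{1}{25850 + 20311}\right) - 31303 = \left(- \frac{1}{116} + \frac{1}{25850 + 20311}\right) - 31303 = \left(- \frac{1}{116} + \frac{1}{46161}\right) - 31303 = - \frac{46045}{5354676} - 31303 = - \frac{167617468873}{5354676}$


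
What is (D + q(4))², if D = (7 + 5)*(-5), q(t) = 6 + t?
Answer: 2500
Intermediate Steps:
D = -60 (D = 12*(-5) = -60)
(D + q(4))² = (-60 + (6 + 4))² = (-60 + 10)² = (-50)² = 2500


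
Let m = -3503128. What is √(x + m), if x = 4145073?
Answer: √641945 ≈ 801.21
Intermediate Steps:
√(x + m) = √(4145073 - 3503128) = √641945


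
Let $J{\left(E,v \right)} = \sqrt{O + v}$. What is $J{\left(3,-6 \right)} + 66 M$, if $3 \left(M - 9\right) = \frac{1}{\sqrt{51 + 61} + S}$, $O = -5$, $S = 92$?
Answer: $\frac{620389}{1044} - \frac{11 \sqrt{7}}{1044} + i \sqrt{11} \approx 594.21 + 3.3166 i$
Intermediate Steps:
$M = 9 + \frac{1}{3 \left(92 + 4 \sqrt{7}\right)}$ ($M = 9 + \frac{1}{3 \left(\sqrt{51 + 61} + 92\right)} = 9 + \frac{1}{3 \left(\sqrt{112} + 92\right)} = 9 + \frac{1}{3 \left(4 \sqrt{7} + 92\right)} = 9 + \frac{1}{3 \left(92 + 4 \sqrt{7}\right)} \approx 9.0033$)
$J{\left(E,v \right)} = \sqrt{-5 + v}$
$J{\left(3,-6 \right)} + 66 M = \sqrt{-5 - 6} + 66 \left(\frac{56399}{6264} - \frac{\sqrt{7}}{6264}\right) = \sqrt{-11} + \left(\frac{620389}{1044} - \frac{11 \sqrt{7}}{1044}\right) = i \sqrt{11} + \left(\frac{620389}{1044} - \frac{11 \sqrt{7}}{1044}\right) = \frac{620389}{1044} - \frac{11 \sqrt{7}}{1044} + i \sqrt{11}$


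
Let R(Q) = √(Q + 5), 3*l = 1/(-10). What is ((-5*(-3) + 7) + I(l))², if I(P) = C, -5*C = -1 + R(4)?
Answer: 11664/25 ≈ 466.56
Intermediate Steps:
l = -1/30 (l = (⅓)/(-10) = (⅓)*(-⅒) = -1/30 ≈ -0.033333)
R(Q) = √(5 + Q)
C = -⅖ (C = -(-1 + √(5 + 4))/5 = -(-1 + √9)/5 = -(-1 + 3)/5 = -⅕*2 = -⅖ ≈ -0.40000)
I(P) = -⅖
((-5*(-3) + 7) + I(l))² = ((-5*(-3) + 7) - ⅖)² = ((15 + 7) - ⅖)² = (22 - ⅖)² = (108/5)² = 11664/25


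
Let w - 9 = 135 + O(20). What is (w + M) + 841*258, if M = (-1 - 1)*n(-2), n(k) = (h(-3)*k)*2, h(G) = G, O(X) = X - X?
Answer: 217098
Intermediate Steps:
O(X) = 0
n(k) = -6*k (n(k) = -3*k*2 = -6*k)
M = -24 (M = (-1 - 1)*(-6*(-2)) = -2*12 = -24)
w = 144 (w = 9 + (135 + 0) = 9 + 135 = 144)
(w + M) + 841*258 = (144 - 24) + 841*258 = 120 + 216978 = 217098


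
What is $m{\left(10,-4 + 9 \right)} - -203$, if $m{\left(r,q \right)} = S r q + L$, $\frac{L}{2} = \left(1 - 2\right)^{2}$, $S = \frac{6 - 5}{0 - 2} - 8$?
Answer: $-220$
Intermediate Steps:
$S = - \frac{17}{2}$ ($S = 1 \frac{1}{-2} - 8 = 1 \left(- \frac{1}{2}\right) - 8 = - \frac{1}{2} - 8 = - \frac{17}{2} \approx -8.5$)
$L = 2$ ($L = 2 \left(1 - 2\right)^{2} = 2 \left(-1\right)^{2} = 2 \cdot 1 = 2$)
$m{\left(r,q \right)} = 2 - \frac{17 q r}{2}$ ($m{\left(r,q \right)} = - \frac{17 r}{2} q + 2 = - \frac{17 q r}{2} + 2 = 2 - \frac{17 q r}{2}$)
$m{\left(10,-4 + 9 \right)} - -203 = \left(2 - \frac{17}{2} \left(-4 + 9\right) 10\right) - -203 = \left(2 - \frac{85}{2} \cdot 10\right) + 203 = \left(2 - 425\right) + 203 = -423 + 203 = -220$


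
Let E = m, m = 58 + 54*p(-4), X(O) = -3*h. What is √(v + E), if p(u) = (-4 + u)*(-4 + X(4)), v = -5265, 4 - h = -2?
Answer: √4297 ≈ 65.552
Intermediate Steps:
h = 6 (h = 4 - 1*(-2) = 4 + 2 = 6)
X(O) = -18 (X(O) = -3*6 = -18)
p(u) = 88 - 22*u (p(u) = (-4 + u)*(-4 - 18) = (-4 + u)*(-22) = 88 - 22*u)
m = 9562 (m = 58 + 54*(88 - 22*(-4)) = 58 + 54*(88 + 88) = 58 + 54*176 = 58 + 9504 = 9562)
E = 9562
√(v + E) = √(-5265 + 9562) = √4297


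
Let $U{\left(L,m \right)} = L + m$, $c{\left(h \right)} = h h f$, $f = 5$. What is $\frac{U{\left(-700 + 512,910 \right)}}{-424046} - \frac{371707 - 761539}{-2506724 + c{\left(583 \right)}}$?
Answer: $- \frac{27648259285}{57053905139} \approx -0.4846$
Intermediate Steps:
$c{\left(h \right)} = 5 h^{2}$ ($c{\left(h \right)} = h h 5 = h^{2} \cdot 5 = 5 h^{2}$)
$\frac{U{\left(-700 + 512,910 \right)}}{-424046} - \frac{371707 - 761539}{-2506724 + c{\left(583 \right)}} = \frac{\left(-700 + 512\right) + 910}{-424046} - \frac{371707 - 761539}{-2506724 + 5 \cdot 583^{2}} = \left(-188 + 910\right) \left(- \frac{1}{424046}\right) - - \frac{389832}{-2506724 + 5 \cdot 339889} = 722 \left(- \frac{1}{424046}\right) - - \frac{389832}{-2506724 + 1699445} = - \frac{361}{212023} - - \frac{389832}{-807279} = - \frac{361}{212023} - \left(-389832\right) \left(- \frac{1}{807279}\right) = - \frac{361}{212023} - \frac{129944}{269093} = - \frac{27648259285}{57053905139}$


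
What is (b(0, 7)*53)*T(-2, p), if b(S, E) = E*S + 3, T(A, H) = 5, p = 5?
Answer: 795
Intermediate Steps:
b(S, E) = 3 + E*S
(b(0, 7)*53)*T(-2, p) = ((3 + 7*0)*53)*5 = ((3 + 0)*53)*5 = (3*53)*5 = 159*5 = 795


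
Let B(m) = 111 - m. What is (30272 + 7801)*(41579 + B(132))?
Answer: 1582237734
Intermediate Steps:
(30272 + 7801)*(41579 + B(132)) = (30272 + 7801)*(41579 + (111 - 1*132)) = 38073*(41579 + (111 - 132)) = 38073*(41579 - 21) = 38073*41558 = 1582237734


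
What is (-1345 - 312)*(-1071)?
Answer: 1774647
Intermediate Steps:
(-1345 - 312)*(-1071) = -1657*(-1071) = 1774647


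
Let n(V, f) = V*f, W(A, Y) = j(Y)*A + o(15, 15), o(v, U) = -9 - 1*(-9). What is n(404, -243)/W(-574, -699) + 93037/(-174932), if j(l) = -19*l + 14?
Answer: -346411312453/667481909780 ≈ -0.51898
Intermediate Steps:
o(v, U) = 0 (o(v, U) = -9 + 9 = 0)
j(l) = 14 - 19*l
W(A, Y) = A*(14 - 19*Y) (W(A, Y) = (14 - 19*Y)*A + 0 = A*(14 - 19*Y) + 0 = A*(14 - 19*Y))
n(404, -243)/W(-574, -699) + 93037/(-174932) = (404*(-243))/((-574*(14 - 19*(-699)))) + 93037/(-174932) = -98172*(-1/(574*(14 + 13281))) + 93037*(-1/174932) = -98172/((-574*13295)) - 93037/174932 = -98172/(-7631330) - 93037/174932 = -98172*(-1/7631330) - 93037/174932 = 49086/3815665 - 93037/174932 = -346411312453/667481909780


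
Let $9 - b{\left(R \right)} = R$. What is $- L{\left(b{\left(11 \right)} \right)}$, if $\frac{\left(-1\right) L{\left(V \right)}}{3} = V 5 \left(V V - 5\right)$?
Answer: $30$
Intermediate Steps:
$b{\left(R \right)} = 9 - R$
$L{\left(V \right)} = - 15 V \left(-5 + V^{2}\right)$ ($L{\left(V \right)} = - 3 V 5 \left(V V - 5\right) = - 3 \cdot 5 V \left(V^{2} - 5\right) = - 3 \cdot 5 V \left(-5 + V^{2}\right) = - 15 V \left(-5 + V^{2}\right)$)
$- L{\left(b{\left(11 \right)} \right)} = - 15 \left(9 - 11\right) \left(5 - \left(9 - 11\right)^{2}\right) = - 15 \left(-2\right) \left(5 - \left(-2\right)^{2}\right) = - 15 \left(-2\right) \left(5 - 4\right) = - 15 \left(-2\right) 1 = \left(-1\right) \left(-30\right) = 30$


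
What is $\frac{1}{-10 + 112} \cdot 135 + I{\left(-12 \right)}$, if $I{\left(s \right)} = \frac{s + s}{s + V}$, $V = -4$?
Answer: $\frac{48}{17} \approx 2.8235$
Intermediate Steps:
$I{\left(s \right)} = \frac{2 s}{-4 + s}$ ($I{\left(s \right)} = \frac{s + s}{s - 4} = \frac{2 s}{-4 + s}$)
$\frac{1}{-10 + 112} \cdot 135 + I{\left(-12 \right)} = \frac{1}{-10 + 112} \cdot 135 + 2 \left(-12\right) \frac{1}{-4 - 12} = \frac{1}{102} \cdot 135 + 2 \left(-12\right) \frac{1}{-16} = \frac{1}{102} \cdot 135 + 2 \left(-12\right) \left(- \frac{1}{16}\right) = \frac{45}{34} + \frac{3}{2} = \frac{48}{17}$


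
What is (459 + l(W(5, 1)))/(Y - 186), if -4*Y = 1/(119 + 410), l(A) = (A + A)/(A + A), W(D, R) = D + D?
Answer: -973360/393577 ≈ -2.4731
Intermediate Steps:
W(D, R) = 2*D
l(A) = 1 (l(A) = (2*A)/((2*A)) = (2*A)*(1/(2*A)) = 1)
Y = -1/2116 (Y = -1/(4*(119 + 410)) = -¼/529 = -¼*1/529 = -1/2116 ≈ -0.00047259)
(459 + l(W(5, 1)))/(Y - 186) = (459 + 1)/(-1/2116 - 186) = 460/(-393577/2116) = 460*(-2116/393577) = -973360/393577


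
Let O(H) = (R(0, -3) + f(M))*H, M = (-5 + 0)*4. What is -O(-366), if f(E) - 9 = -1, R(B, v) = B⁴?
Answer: 2928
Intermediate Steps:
M = -20 (M = -5*4 = -20)
f(E) = 8 (f(E) = 9 - 1 = 8)
O(H) = 8*H (O(H) = (0⁴ + 8)*H = (0 + 8)*H = 8*H)
-O(-366) = -8*(-366) = -1*(-2928) = 2928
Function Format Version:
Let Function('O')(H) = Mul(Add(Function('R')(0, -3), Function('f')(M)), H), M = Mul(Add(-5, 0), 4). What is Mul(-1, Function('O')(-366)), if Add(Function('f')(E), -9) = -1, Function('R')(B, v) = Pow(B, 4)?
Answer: 2928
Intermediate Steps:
M = -20 (M = Mul(-5, 4) = -20)
Function('f')(E) = 8 (Function('f')(E) = Add(9, -1) = 8)
Function('O')(H) = Mul(8, H) (Function('O')(H) = Mul(Add(Pow(0, 4), 8), H) = Mul(Add(0, 8), H) = Mul(8, H))
Mul(-1, Function('O')(-366)) = Mul(-1, Mul(8, -366)) = Mul(-1, -2928) = 2928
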